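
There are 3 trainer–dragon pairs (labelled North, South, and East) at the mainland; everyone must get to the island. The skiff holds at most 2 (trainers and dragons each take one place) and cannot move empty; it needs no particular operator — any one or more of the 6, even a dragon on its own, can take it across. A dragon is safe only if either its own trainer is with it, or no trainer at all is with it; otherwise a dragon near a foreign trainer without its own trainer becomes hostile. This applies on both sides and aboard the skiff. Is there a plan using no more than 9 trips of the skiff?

No

Counting alone: each trip to the island takes at most 2 across and each return brings at least 1 back, so after t trips out (and t−1 returns) at most 2t − (t−1) of the 6 are across; that first reaches 6 at t = 5, so at least 9 crossings are needed.
The safety rule pushes this higher. Following every safe sequence of crossings, the most of the 6 that can be at the island as the skiff arrives there on crossing 9 is 5 — never all 6.
So the move cannot be finished within 9 crossings. (The shortest complete plan takes 11:)
1. dragon North and trainer North cross → the island.
2. trainer North crosses ← the mainland.
3. dragon East and dragon South cross → the island.
4. dragon North crosses ← the mainland.
5. trainer East and trainer South cross → the island.
6. dragon South and trainer South cross ← the mainland.
7. trainer North and trainer South cross → the island.
8. dragon East crosses ← the mainland.
9. dragon North and dragon South cross → the island.
10. trainer East crosses ← the mainland.
11. dragon East and trainer East cross → the island.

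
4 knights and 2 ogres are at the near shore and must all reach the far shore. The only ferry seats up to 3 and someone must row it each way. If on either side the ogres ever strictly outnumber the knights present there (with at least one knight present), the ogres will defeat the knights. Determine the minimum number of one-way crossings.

Counting alone: each trip to the far shore takes at most 3 across and each return brings at least 1 back, so after t trips out (and t−1 returns) at most 3t − (t−1) of the 6 are across; that first reaches 6 at t = 3, so at least 5 crossings are needed.
The plan below uses exactly 5 crossings, so it is optimal:
1. 2 ogres → the far shore.  (the near shore: 4K 0O; the far shore: 0K 2O)
2. 1 ogre ← the near shore.  (the near shore: 4K 1O; the far shore: 0K 1O)
3. 2 knights and 1 ogre → the far shore.  (the near shore: 2K 0O; the far shore: 2K 2O)
4. 1 ogre ← the near shore.  (the near shore: 2K 1O; the far shore: 2K 1O)
5. 2 knights and 1 ogre → the far shore.  (the near shore: 0K 0O; the far shore: 4K 2O)

5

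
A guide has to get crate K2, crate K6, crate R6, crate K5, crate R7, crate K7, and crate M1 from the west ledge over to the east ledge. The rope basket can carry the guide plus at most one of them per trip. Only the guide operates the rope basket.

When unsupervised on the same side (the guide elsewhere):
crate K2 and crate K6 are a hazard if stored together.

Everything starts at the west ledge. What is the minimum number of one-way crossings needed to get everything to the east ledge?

13

Counting alone: the guide can take at most 1 across per trip to the east ledge, so moving all 7 needs at least 7 loaded trips out, with a return between consecutive ones — at least 13 crossings.
The plan below uses exactly 13 crossings, so it is optimal:
1. Guide goes to the east ledge with crate K2.  [the west ledge: crate K5, crate K6, crate K7, crate M1, crate R6, crate R7 | the east ledge: crate K2]
2. Guide goes back to the west ledge alone.  [the west ledge: crate K5, crate K6, crate K7, crate M1, crate R6, crate R7 | the east ledge: crate K2]
3. Guide goes to the east ledge with crate R6.  [the west ledge: crate K5, crate K6, crate K7, crate M1, crate R7 | the east ledge: crate K2, crate R6]
4. Guide goes back to the west ledge alone.  [the west ledge: crate K5, crate K6, crate K7, crate M1, crate R7 | the east ledge: crate K2, crate R6]
5. Guide goes to the east ledge with crate K5.  [the west ledge: crate K6, crate K7, crate M1, crate R7 | the east ledge: crate K2, crate K5, crate R6]
6. Guide goes back to the west ledge alone.  [the west ledge: crate K6, crate K7, crate M1, crate R7 | the east ledge: crate K2, crate K5, crate R6]
7. Guide goes to the east ledge with crate R7.  [the west ledge: crate K6, crate K7, crate M1 | the east ledge: crate K2, crate K5, crate R6, crate R7]
8. Guide goes back to the west ledge alone.  [the west ledge: crate K6, crate K7, crate M1 | the east ledge: crate K2, crate K5, crate R6, crate R7]
9. Guide goes to the east ledge with crate K7.  [the west ledge: crate K6, crate M1 | the east ledge: crate K2, crate K5, crate K7, crate R6, crate R7]
10. Guide goes back to the west ledge alone.  [the west ledge: crate K6, crate M1 | the east ledge: crate K2, crate K5, crate K7, crate R6, crate R7]
11. Guide goes to the east ledge with crate M1.  [the west ledge: crate K6 | the east ledge: crate K2, crate K5, crate K7, crate M1, crate R6, crate R7]
12. Guide goes back to the west ledge alone.  [the west ledge: crate K6 | the east ledge: crate K2, crate K5, crate K7, crate M1, crate R6, crate R7]
13. Guide goes to the east ledge with crate K6.  [the west ledge: — | the east ledge: crate K2, crate K5, crate K6, crate K7, crate M1, crate R6, crate R7]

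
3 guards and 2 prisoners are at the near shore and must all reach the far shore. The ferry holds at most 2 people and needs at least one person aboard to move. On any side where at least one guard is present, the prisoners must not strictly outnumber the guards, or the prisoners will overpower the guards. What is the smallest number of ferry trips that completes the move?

7

Counting alone: each trip to the far shore takes at most 2 across and each return brings at least 1 back, so after t trips out (and t−1 returns) at most 2t − (t−1) of the 5 are across; that first reaches 5 at t = 4, so at least 7 crossings are needed.
The plan below uses exactly 7 crossings, so it is optimal:
1. 2 prisoners → the far shore.  (the near shore: 3G 0P; the far shore: 0G 2P)
2. 1 prisoner ← the near shore.  (the near shore: 3G 1P; the far shore: 0G 1P)
3. 2 guards → the far shore.  (the near shore: 1G 1P; the far shore: 2G 1P)
4. 1 guard ← the near shore.  (the near shore: 2G 1P; the far shore: 1G 1P)
5. 1 guard and 1 prisoner → the far shore.  (the near shore: 1G 0P; the far shore: 2G 2P)
6. 1 prisoner ← the near shore.  (the near shore: 1G 1P; the far shore: 2G 1P)
7. 1 guard and 1 prisoner → the far shore.  (the near shore: 0G 0P; the far shore: 3G 2P)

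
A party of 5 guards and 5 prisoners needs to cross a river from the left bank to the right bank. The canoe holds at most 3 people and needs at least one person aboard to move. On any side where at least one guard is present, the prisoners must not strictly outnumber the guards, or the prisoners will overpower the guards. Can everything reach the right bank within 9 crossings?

Counting alone: each trip to the right bank takes at most 3 across and each return brings at least 1 back, so after t trips out (and t−1 returns) at most 3t − (t−1) of the 10 are across; that first reaches 10 at t = 5, so at least 9 crossings are needed.
The safety rule pushes this higher. Following every safe sequence of crossings, the most of the 10 that can be at the right bank as the canoe arrives there on crossing 9 is 9 — never all 10.
So the move cannot be finished within 9 crossings. (The shortest complete plan takes 11:)
1. 2 prisoners → the right bank.  (the left bank: 5G 3P; the right bank: 0G 2P)
2. 1 prisoner ← the left bank.  (the left bank: 5G 4P; the right bank: 0G 1P)
3. 3 prisoners → the right bank.  (the left bank: 5G 1P; the right bank: 0G 4P)
4. 1 prisoner ← the left bank.  (the left bank: 5G 2P; the right bank: 0G 3P)
5. 3 guards → the right bank.  (the left bank: 2G 2P; the right bank: 3G 3P)
6. 1 guard and 1 prisoner ← the left bank.  (the left bank: 3G 3P; the right bank: 2G 2P)
7. 3 guards → the right bank.  (the left bank: 0G 3P; the right bank: 5G 2P)
8. 1 prisoner ← the left bank.  (the left bank: 0G 4P; the right bank: 5G 1P)
9. 2 prisoners → the right bank.  (the left bank: 0G 2P; the right bank: 5G 3P)
10. 1 prisoner ← the left bank.  (the left bank: 0G 3P; the right bank: 5G 2P)
11. 3 prisoners → the right bank.  (the left bank: 0G 0P; the right bank: 5G 5P)

No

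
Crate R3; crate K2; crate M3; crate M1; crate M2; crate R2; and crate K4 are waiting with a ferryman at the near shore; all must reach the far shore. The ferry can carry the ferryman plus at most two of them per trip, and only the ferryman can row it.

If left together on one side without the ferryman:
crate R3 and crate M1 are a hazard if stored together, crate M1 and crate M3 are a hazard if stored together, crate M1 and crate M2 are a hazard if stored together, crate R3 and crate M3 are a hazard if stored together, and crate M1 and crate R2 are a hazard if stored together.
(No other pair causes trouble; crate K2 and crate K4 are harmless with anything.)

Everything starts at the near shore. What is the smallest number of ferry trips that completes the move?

11

Counting alone: the ferryman can take at most 2 across per trip to the far shore, so moving all 7 needs at least 4 loaded trips out, with a return between consecutive ones — at least 7 crossings.
The safety rule pushes this higher. Following every safe sequence of crossings, the most of the 7 that can be at the far shore as the ferry arrives there on crossings 7, 9 is 5, 6 respectively — never all 7.
So no plan with fewer than 11 crossings exists, and this one achieves 11:
1. Ferryman goes to the far shore with crate M1 and crate R3.  [the near shore: crate K2, crate K4, crate M2, crate M3, crate R2 | the far shore: crate M1, crate R3]
2. Ferryman goes back to the near shore with crate R3.  [the near shore: crate K2, crate K4, crate M2, crate M3, crate R2, crate R3 | the far shore: crate M1]
3. Ferryman goes to the far shore with crate K2 and crate R3.  [the near shore: crate K4, crate M2, crate M3, crate R2 | the far shore: crate K2, crate M1, crate R3]
4. Ferryman goes back to the near shore with crate R3.  [the near shore: crate K4, crate M2, crate M3, crate R2, crate R3 | the far shore: crate K2, crate M1]
5. Ferryman goes to the far shore with crate M2 and crate R3.  [the near shore: crate K4, crate M3, crate R2 | the far shore: crate K2, crate M1, crate M2, crate R3]
6. Ferryman goes back to the near shore with crate M1.  [the near shore: crate K4, crate M1, crate M3, crate R2 | the far shore: crate K2, crate M2, crate R3]
7. Ferryman goes to the far shore with crate M3 and crate R2.  [the near shore: crate K4, crate M1 | the far shore: crate K2, crate M2, crate M3, crate R2, crate R3]
8. Ferryman goes back to the near shore with crate R3.  [the near shore: crate K4, crate M1, crate R3 | the far shore: crate K2, crate M2, crate M3, crate R2]
9. Ferryman goes to the far shore with crate K4 and crate R3.  [the near shore: crate M1 | the far shore: crate K2, crate K4, crate M2, crate M3, crate R2, crate R3]
10. Ferryman goes back to the near shore with crate R3.  [the near shore: crate M1, crate R3 | the far shore: crate K2, crate K4, crate M2, crate M3, crate R2]
11. Ferryman goes to the far shore with crate M1 and crate R3.  [the near shore: — | the far shore: crate K2, crate K4, crate M1, crate M2, crate M3, crate R2, crate R3]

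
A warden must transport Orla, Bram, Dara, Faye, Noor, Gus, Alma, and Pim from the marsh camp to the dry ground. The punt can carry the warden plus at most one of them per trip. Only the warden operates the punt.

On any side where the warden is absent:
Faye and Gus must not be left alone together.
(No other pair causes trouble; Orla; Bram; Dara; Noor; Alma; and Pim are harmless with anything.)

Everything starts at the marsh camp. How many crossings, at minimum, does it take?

Counting alone: the warden can take at most 1 across per trip to the dry ground, so moving all 8 needs at least 8 loaded trips out, with a return between consecutive ones — at least 15 crossings.
The plan below uses exactly 15 crossings, so it is optimal:
1. Warden goes to the dry ground with Faye.  [the marsh camp: Alma, Bram, Dara, Gus, Noor, Orla, Pim | the dry ground: Faye]
2. Warden goes back to the marsh camp alone.  [the marsh camp: Alma, Bram, Dara, Gus, Noor, Orla, Pim | the dry ground: Faye]
3. Warden goes to the dry ground with Orla.  [the marsh camp: Alma, Bram, Dara, Gus, Noor, Pim | the dry ground: Faye, Orla]
4. Warden goes back to the marsh camp alone.  [the marsh camp: Alma, Bram, Dara, Gus, Noor, Pim | the dry ground: Faye, Orla]
5. Warden goes to the dry ground with Bram.  [the marsh camp: Alma, Dara, Gus, Noor, Pim | the dry ground: Bram, Faye, Orla]
6. Warden goes back to the marsh camp alone.  [the marsh camp: Alma, Dara, Gus, Noor, Pim | the dry ground: Bram, Faye, Orla]
7. Warden goes to the dry ground with Dara.  [the marsh camp: Alma, Gus, Noor, Pim | the dry ground: Bram, Dara, Faye, Orla]
8. Warden goes back to the marsh camp alone.  [the marsh camp: Alma, Gus, Noor, Pim | the dry ground: Bram, Dara, Faye, Orla]
9. Warden goes to the dry ground with Noor.  [the marsh camp: Alma, Gus, Pim | the dry ground: Bram, Dara, Faye, Noor, Orla]
10. Warden goes back to the marsh camp alone.  [the marsh camp: Alma, Gus, Pim | the dry ground: Bram, Dara, Faye, Noor, Orla]
11. Warden goes to the dry ground with Alma.  [the marsh camp: Gus, Pim | the dry ground: Alma, Bram, Dara, Faye, Noor, Orla]
12. Warden goes back to the marsh camp alone.  [the marsh camp: Gus, Pim | the dry ground: Alma, Bram, Dara, Faye, Noor, Orla]
13. Warden goes to the dry ground with Pim.  [the marsh camp: Gus | the dry ground: Alma, Bram, Dara, Faye, Noor, Orla, Pim]
14. Warden goes back to the marsh camp alone.  [the marsh camp: Gus | the dry ground: Alma, Bram, Dara, Faye, Noor, Orla, Pim]
15. Warden goes to the dry ground with Gus.  [the marsh camp: — | the dry ground: Alma, Bram, Dara, Faye, Gus, Noor, Orla, Pim]

15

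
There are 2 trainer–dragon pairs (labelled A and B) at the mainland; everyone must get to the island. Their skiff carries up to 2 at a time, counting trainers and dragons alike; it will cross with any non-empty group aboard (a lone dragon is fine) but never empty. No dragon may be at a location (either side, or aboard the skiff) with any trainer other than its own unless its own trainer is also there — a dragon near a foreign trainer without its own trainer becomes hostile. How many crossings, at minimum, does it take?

Counting alone: each trip to the island takes at most 2 across and each return brings at least 1 back, so after t trips out (and t−1 returns) at most 2t − (t−1) of the 4 are across; that first reaches 4 at t = 3, so at least 5 crossings are needed.
The plan below uses exactly 5 crossings, so it is optimal:
1. dragon A and trainer A cross → the island.
2. trainer A crosses ← the mainland.
3. trainer A and trainer B cross → the island.
4. trainer B crosses ← the mainland.
5. dragon B and trainer B cross → the island.

5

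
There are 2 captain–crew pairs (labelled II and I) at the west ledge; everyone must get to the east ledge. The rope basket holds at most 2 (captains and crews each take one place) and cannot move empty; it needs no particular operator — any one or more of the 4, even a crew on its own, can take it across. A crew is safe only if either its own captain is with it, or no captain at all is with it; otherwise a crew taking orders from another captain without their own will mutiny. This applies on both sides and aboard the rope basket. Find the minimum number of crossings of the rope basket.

Counting alone: each trip to the east ledge takes at most 2 across and each return brings at least 1 back, so after t trips out (and t−1 returns) at most 2t − (t−1) of the 4 are across; that first reaches 4 at t = 3, so at least 5 crossings are needed.
The plan below uses exactly 5 crossings, so it is optimal:
1. captain II and crew II cross → the east ledge.
2. captain II crosses ← the west ledge.
3. captain I and captain II cross → the east ledge.
4. captain I crosses ← the west ledge.
5. captain I and crew I cross → the east ledge.

5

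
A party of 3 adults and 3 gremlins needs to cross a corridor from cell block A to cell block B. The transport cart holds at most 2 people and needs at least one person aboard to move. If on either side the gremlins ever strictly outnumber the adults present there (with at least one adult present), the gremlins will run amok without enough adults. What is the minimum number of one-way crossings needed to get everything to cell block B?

Counting alone: each trip to cell block B takes at most 2 across and each return brings at least 1 back, so after t trips out (and t−1 returns) at most 2t − (t−1) of the 6 are across; that first reaches 6 at t = 5, so at least 9 crossings are needed.
The safety rule pushes this higher. Following every safe sequence of crossings, the most of the 6 that can be at cell block B as the transport cart arrives there on crossing 9 is 5 — never all 6.
So no plan with fewer than 11 crossings exists, and this one achieves 11:
1. 2 gremlins → cell block B.  (cell block A: 3A 1G; cell block B: 0A 2G)
2. 1 gremlin ← cell block A.  (cell block A: 3A 2G; cell block B: 0A 1G)
3. 2 gremlins → cell block B.  (cell block A: 3A 0G; cell block B: 0A 3G)
4. 1 gremlin ← cell block A.  (cell block A: 3A 1G; cell block B: 0A 2G)
5. 2 adults → cell block B.  (cell block A: 1A 1G; cell block B: 2A 2G)
6. 1 adult and 1 gremlin ← cell block A.  (cell block A: 2A 2G; cell block B: 1A 1G)
7. 2 adults → cell block B.  (cell block A: 0A 2G; cell block B: 3A 1G)
8. 1 gremlin ← cell block A.  (cell block A: 0A 3G; cell block B: 3A 0G)
9. 2 gremlins → cell block B.  (cell block A: 0A 1G; cell block B: 3A 2G)
10. 1 gremlin ← cell block A.  (cell block A: 0A 2G; cell block B: 3A 1G)
11. 2 gremlins → cell block B.  (cell block A: 0A 0G; cell block B: 3A 3G)

11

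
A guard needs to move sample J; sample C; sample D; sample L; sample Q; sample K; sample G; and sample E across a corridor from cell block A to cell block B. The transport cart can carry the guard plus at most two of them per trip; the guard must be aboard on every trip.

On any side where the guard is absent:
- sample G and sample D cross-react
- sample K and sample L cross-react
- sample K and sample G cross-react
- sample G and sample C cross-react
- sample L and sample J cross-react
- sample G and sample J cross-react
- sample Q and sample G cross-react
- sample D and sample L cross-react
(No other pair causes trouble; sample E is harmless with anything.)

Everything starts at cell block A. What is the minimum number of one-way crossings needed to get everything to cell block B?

11

Counting alone: the guard can take at most 2 across per trip to cell block B, so moving all 8 needs at least 4 loaded trips out, with a return between consecutive ones — at least 7 crossings.
The safety rule pushes this higher. Following every safe sequence of crossings, the most of the 8 that can be at cell block B as the transport cart arrives there on crossings 7, 9 is 6, 7 respectively — never all 8.
So no plan with fewer than 11 crossings exists, and this one achieves 11:
1. Guard goes to cell block B with sample G and sample L.  [cell block A: sample C, sample D, sample E, sample J, sample K, sample Q | cell block B: sample G, sample L]
2. Guard goes back to cell block A alone.  [cell block A: sample C, sample D, sample E, sample J, sample K, sample Q | cell block B: sample G, sample L]
3. Guard goes to cell block B with sample E.  [cell block A: sample C, sample D, sample J, sample K, sample Q | cell block B: sample E, sample G, sample L]
4. Guard goes back to cell block A alone.  [cell block A: sample C, sample D, sample J, sample K, sample Q | cell block B: sample E, sample G, sample L]
5. Guard goes to cell block B with sample D and sample J.  [cell block A: sample C, sample K, sample Q | cell block B: sample D, sample E, sample G, sample J, sample L]
6. Guard goes back to cell block A with sample G and sample L.  [cell block A: sample C, sample G, sample K, sample L, sample Q | cell block B: sample D, sample E, sample J]
7. Guard goes to cell block B with sample G and sample K.  [cell block A: sample C, sample L, sample Q | cell block B: sample D, sample E, sample G, sample J, sample K]
8. Guard goes back to cell block A with sample G.  [cell block A: sample C, sample G, sample L, sample Q | cell block B: sample D, sample E, sample J, sample K]
9. Guard goes to cell block B with sample C and sample Q.  [cell block A: sample G, sample L | cell block B: sample C, sample D, sample E, sample J, sample K, sample Q]
10. Guard goes back to cell block A alone.  [cell block A: sample G, sample L | cell block B: sample C, sample D, sample E, sample J, sample K, sample Q]
11. Guard goes to cell block B with sample G and sample L.  [cell block A: — | cell block B: sample C, sample D, sample E, sample G, sample J, sample K, sample L, sample Q]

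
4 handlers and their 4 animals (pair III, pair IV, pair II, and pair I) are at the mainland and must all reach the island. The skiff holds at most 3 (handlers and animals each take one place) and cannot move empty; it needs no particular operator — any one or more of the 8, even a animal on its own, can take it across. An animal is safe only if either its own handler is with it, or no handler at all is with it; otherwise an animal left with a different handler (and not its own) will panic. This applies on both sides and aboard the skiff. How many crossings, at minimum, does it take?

Counting alone: each trip to the island takes at most 3 across and each return brings at least 1 back, so after t trips out (and t−1 returns) at most 3t − (t−1) of the 8 are across; that first reaches 8 at t = 4, so at least 7 crossings are needed.
The safety rule pushes this higher. Following every safe sequence of crossings, the most of the 8 that can be at the island as the skiff arrives there on crossing 7 is 7 — never all 8.
So no plan with fewer than 9 crossings exists, and this one achieves 9:
1. animal III and handler III cross → the island.
2. handler III crosses ← the mainland.
3. animal IV, handler III, and handler IV cross → the island.
4. animal III and handler III cross ← the mainland.
5. handler I, handler II, and handler III cross → the island.
6. animal IV crosses ← the mainland.
7. animal III and animal IV cross → the island.
8. animal III crosses ← the mainland.
9. animal I, animal II, and animal III cross → the island.

9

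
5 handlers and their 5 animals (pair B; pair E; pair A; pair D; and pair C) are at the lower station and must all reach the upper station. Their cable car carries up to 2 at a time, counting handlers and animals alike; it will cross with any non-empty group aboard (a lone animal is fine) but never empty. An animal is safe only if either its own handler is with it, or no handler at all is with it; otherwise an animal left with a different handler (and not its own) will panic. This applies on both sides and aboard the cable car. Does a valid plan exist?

No

Following every safe sequence of crossings from the start, the most of the 10 that can be at the upper station as the cable car arrives there on crossings 1, 3, 5, 7 is 2, 3, 4, 5 respectively; the best ever achieved is 5 of 10.
From crossing 9 on, no configuration arises that was not already reachable earlier: only 82 distinct safe configurations (who is on which side, and where the cable car is) can ever be reached, none of them has everyone across, and every continuation just revisits them. So no valid plan exists.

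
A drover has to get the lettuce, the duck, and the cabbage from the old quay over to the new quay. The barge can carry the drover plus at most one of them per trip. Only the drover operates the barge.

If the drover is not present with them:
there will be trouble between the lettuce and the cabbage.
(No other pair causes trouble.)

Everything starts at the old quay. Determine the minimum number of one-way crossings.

5

Counting alone: the drover can take at most 1 across per trip to the new quay, so moving all 3 needs at least 3 loaded trips out, with a return between consecutive ones — at least 5 crossings.
The plan below uses exactly 5 crossings, so it is optimal:
1. Drover goes to the new quay with the lettuce.  [the old quay: the cabbage, the duck | the new quay: the lettuce]
2. Drover goes back to the old quay alone.  [the old quay: the cabbage, the duck | the new quay: the lettuce]
3. Drover goes to the new quay with the duck.  [the old quay: the cabbage | the new quay: the duck, the lettuce]
4. Drover goes back to the old quay alone.  [the old quay: the cabbage | the new quay: the duck, the lettuce]
5. Drover goes to the new quay with the cabbage.  [the old quay: — | the new quay: the cabbage, the duck, the lettuce]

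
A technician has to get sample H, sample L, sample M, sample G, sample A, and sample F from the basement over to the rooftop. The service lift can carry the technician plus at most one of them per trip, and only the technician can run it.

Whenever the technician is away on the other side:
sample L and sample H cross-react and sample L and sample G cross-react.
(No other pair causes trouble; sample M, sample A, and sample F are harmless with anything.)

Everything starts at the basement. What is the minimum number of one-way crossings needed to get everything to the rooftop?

Counting alone: the technician can take at most 1 across per trip to the rooftop, so moving all 6 needs at least 6 loaded trips out, with a return between consecutive ones — at least 11 crossings.
The safety rule pushes this higher. Following every safe sequence of crossings, the most of the 6 that can be at the rooftop as the service lift arrives there on crossing 11 is 5 — never all 6.
So no plan with fewer than 13 crossings exists, and this one achieves 13:
1. Technician goes to the rooftop with sample L.  [the basement: sample A, sample F, sample G, sample H, sample M | the rooftop: sample L]
2. Technician goes back to the basement alone.  [the basement: sample A, sample F, sample G, sample H, sample M | the rooftop: sample L]
3. Technician goes to the rooftop with sample H.  [the basement: sample A, sample F, sample G, sample M | the rooftop: sample H, sample L]
4. Technician goes back to the basement with sample L.  [the basement: sample A, sample F, sample G, sample L, sample M | the rooftop: sample H]
5. Technician goes to the rooftop with sample G.  [the basement: sample A, sample F, sample L, sample M | the rooftop: sample G, sample H]
6. Technician goes back to the basement alone.  [the basement: sample A, sample F, sample L, sample M | the rooftop: sample G, sample H]
7. Technician goes to the rooftop with sample M.  [the basement: sample A, sample F, sample L | the rooftop: sample G, sample H, sample M]
8. Technician goes back to the basement alone.  [the basement: sample A, sample F, sample L | the rooftop: sample G, sample H, sample M]
9. Technician goes to the rooftop with sample A.  [the basement: sample F, sample L | the rooftop: sample A, sample G, sample H, sample M]
10. Technician goes back to the basement alone.  [the basement: sample F, sample L | the rooftop: sample A, sample G, sample H, sample M]
11. Technician goes to the rooftop with sample F.  [the basement: sample L | the rooftop: sample A, sample F, sample G, sample H, sample M]
12. Technician goes back to the basement alone.  [the basement: sample L | the rooftop: sample A, sample F, sample G, sample H, sample M]
13. Technician goes to the rooftop with sample L.  [the basement: — | the rooftop: sample A, sample F, sample G, sample H, sample L, sample M]

13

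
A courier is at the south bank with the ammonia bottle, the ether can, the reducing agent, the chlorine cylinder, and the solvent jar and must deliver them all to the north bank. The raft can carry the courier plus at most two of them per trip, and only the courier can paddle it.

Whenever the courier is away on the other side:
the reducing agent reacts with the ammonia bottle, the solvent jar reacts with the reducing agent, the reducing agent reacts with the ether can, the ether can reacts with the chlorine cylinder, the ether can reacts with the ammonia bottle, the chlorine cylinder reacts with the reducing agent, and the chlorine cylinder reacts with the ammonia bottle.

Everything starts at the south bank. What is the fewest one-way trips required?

Whatever the first load, the items left behind include a forbidden pair without the courier. No opening move is safe, so no plan exists.

impossible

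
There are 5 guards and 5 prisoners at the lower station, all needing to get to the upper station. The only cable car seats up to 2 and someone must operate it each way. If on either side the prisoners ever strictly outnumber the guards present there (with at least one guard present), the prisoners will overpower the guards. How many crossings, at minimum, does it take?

impossible

Following every safe sequence of crossings from the start, the most of the 10 that can be at the upper station as the cable car arrives there on crossings 1, 3, 5, 7 is 2, 3, 4, 5 respectively; the best ever achieved is 5 of 10.
From crossing 9 on, no configuration arises that was not already reachable earlier: only 13 distinct safe configurations (who is on which side, and where the cable car is) can ever be reached, none of them has everyone across, and every continuation just revisits them. They are: 0 guards + 0 prisoners across (cable car back at the start); 0 guards + 1 prisoner across (cable car there); 0 guards + 1 prisoner across (cable car back at the start); 0 guards + 2 prisoners across (cable car there); 0 guards + 2 prisoners across (cable car back at the start); 0 guards + 3 prisoners across (cable car there); 0 guards + 3 prisoners across (cable car back at the start); 0 guards + 4 prisoners across (cable car there); 0 guards + 4 prisoners across (cable car back at the start); 0 guards + 5 prisoners across (cable car there); 1 guard + 1 prisoner across (cable car there); 1 guard + 1 prisoner across (cable car back at the start); 2 guards + 2 prisoners across (cable car there). So no valid plan exists.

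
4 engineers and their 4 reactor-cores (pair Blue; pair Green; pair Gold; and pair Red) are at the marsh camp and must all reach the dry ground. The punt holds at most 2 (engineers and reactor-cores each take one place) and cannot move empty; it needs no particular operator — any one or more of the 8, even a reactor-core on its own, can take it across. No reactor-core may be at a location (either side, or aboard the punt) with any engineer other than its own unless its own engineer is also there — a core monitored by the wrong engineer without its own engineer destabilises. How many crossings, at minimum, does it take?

impossible

Following every safe sequence of crossings from the start, the most of the 8 that can be at the dry ground as the punt arrives there on crossings 1, 3, 5 is 2, 3, 4 respectively; the best ever achieved is 4 of 8.
From crossing 7 on, no configuration arises that was not already reachable earlier: only 44 distinct safe configurations (who is on which side, and where the punt is) can ever be reached, none of them has everyone across, and every continuation just revisits them. So no valid plan exists.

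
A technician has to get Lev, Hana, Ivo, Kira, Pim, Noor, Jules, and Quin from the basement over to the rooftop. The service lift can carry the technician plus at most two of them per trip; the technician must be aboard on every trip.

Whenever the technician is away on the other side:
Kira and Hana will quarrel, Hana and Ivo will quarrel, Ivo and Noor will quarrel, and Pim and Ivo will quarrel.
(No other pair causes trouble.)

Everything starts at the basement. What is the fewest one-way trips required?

Counting alone: the technician can take at most 2 across per trip to the rooftop, so moving all 8 needs at least 4 loaded trips out, with a return between consecutive ones — at least 7 crossings.
The safety rule pushes this higher. Following every safe sequence of crossings, the most of the 8 that can be at the rooftop as the service lift arrives there on crossing 7 is 7 — never all 8.
So no plan with fewer than 9 crossings exists, and this one achieves 9:
1. Technician goes to the rooftop with Hana and Ivo.  [the basement: Jules, Kira, Lev, Noor, Pim, Quin | the rooftop: Hana, Ivo]
2. Technician goes back to the basement with Hana.  [the basement: Hana, Jules, Kira, Lev, Noor, Pim, Quin | the rooftop: Ivo]
3. Technician goes to the rooftop with Hana and Lev.  [the basement: Jules, Kira, Noor, Pim, Quin | the rooftop: Hana, Ivo, Lev]
4. Technician goes back to the basement with Ivo.  [the basement: Ivo, Jules, Kira, Noor, Pim, Quin | the rooftop: Hana, Lev]
5. Technician goes to the rooftop with Noor and Pim.  [the basement: Ivo, Jules, Kira, Quin | the rooftop: Hana, Lev, Noor, Pim]
6. Technician goes back to the basement alone.  [the basement: Ivo, Jules, Kira, Quin | the rooftop: Hana, Lev, Noor, Pim]
7. Technician goes to the rooftop with Jules and Quin.  [the basement: Ivo, Kira | the rooftop: Hana, Jules, Lev, Noor, Pim, Quin]
8. Technician goes back to the basement alone.  [the basement: Ivo, Kira | the rooftop: Hana, Jules, Lev, Noor, Pim, Quin]
9. Technician goes to the rooftop with Ivo and Kira.  [the basement: — | the rooftop: Hana, Ivo, Jules, Kira, Lev, Noor, Pim, Quin]

9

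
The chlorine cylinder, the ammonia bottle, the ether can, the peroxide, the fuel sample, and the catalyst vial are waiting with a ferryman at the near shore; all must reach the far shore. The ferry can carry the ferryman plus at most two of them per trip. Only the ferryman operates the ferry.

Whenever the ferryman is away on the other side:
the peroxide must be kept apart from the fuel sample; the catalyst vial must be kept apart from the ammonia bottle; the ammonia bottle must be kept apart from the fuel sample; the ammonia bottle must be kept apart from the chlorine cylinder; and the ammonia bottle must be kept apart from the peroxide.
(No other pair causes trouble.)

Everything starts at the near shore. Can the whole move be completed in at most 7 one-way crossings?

No

Counting alone: the ferryman can take at most 2 across per trip to the far shore, so moving all 6 needs at least 3 loaded trips out, with a return between consecutive ones — at least 5 crossings.
The safety rule pushes this higher. Following every safe sequence of crossings, the most of the 6 that can be at the far shore as the ferry arrives there on crossings 5, 7 is 4, 5 respectively — never all 6.
So the move cannot be finished within 7 crossings. (The shortest complete plan takes 9:)
1. Ferryman goes to the far shore with the ammonia bottle and the peroxide.
2. Ferryman goes back to the near shore with the ammonia bottle.
3. Ferryman goes to the far shore with the ammonia bottle and the chlorine cylinder.
4. Ferryman goes back to the near shore with the ammonia bottle.
5. Ferryman goes to the far shore with the ammonia bottle and the ether can.
6. Ferryman goes back to the near shore with the ammonia bottle.
7. Ferryman goes to the far shore with the ammonia bottle and the catalyst vial.
8. Ferryman goes back to the near shore with the ammonia bottle.
9. Ferryman goes to the far shore with the ammonia bottle and the fuel sample.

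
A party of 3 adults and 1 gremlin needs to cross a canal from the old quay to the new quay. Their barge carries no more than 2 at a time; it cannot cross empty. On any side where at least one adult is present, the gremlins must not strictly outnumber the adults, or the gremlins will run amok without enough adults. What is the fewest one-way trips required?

Counting alone: each trip to the new quay takes at most 2 across and each return brings at least 1 back, so after t trips out (and t−1 returns) at most 2t − (t−1) of the 4 are across; that first reaches 4 at t = 3, so at least 5 crossings are needed.
The plan below uses exactly 5 crossings, so it is optimal:
1. 1 adult and 1 gremlin → the new quay.  (the old quay: 2A 0G; the new quay: 1A 1G)
2. 1 gremlin ← the old quay.  (the old quay: 2A 1G; the new quay: 1A 0G)
3. 1 adult and 1 gremlin → the new quay.  (the old quay: 1A 0G; the new quay: 2A 1G)
4. 1 gremlin ← the old quay.  (the old quay: 1A 1G; the new quay: 2A 0G)
5. 1 adult and 1 gremlin → the new quay.  (the old quay: 0A 0G; the new quay: 3A 1G)

5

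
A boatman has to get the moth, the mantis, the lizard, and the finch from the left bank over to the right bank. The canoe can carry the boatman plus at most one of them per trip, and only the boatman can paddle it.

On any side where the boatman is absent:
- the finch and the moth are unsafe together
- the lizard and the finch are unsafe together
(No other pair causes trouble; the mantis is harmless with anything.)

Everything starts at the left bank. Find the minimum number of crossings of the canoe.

Counting alone: the boatman can take at most 1 across per trip to the right bank, so moving all 4 needs at least 4 loaded trips out, with a return between consecutive ones — at least 7 crossings.
The safety rule pushes this higher. Following every safe sequence of crossings, the most of the 4 that can be at the right bank as the canoe arrives there on crossing 7 is 3 — never all 4.
So no plan with fewer than 9 crossings exists, and this one achieves 9:
1. Boatman goes to the right bank with the finch.
2. Boatman goes back to the left bank alone.
3. Boatman goes to the right bank with the moth.
4. Boatman goes back to the left bank with the finch.
5. Boatman goes to the right bank with the lizard.
6. Boatman goes back to the left bank alone.
7. Boatman goes to the right bank with the mantis.
8. Boatman goes back to the left bank alone.
9. Boatman goes to the right bank with the finch.

9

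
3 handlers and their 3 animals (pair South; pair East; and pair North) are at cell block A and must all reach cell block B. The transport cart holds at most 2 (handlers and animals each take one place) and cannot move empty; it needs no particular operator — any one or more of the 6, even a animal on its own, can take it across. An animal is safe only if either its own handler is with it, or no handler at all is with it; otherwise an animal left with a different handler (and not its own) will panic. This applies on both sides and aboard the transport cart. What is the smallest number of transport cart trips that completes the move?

Counting alone: each trip to cell block B takes at most 2 across and each return brings at least 1 back, so after t trips out (and t−1 returns) at most 2t − (t−1) of the 6 are across; that first reaches 6 at t = 5, so at least 9 crossings are needed.
The safety rule pushes this higher. Following every safe sequence of crossings, the most of the 6 that can be at cell block B as the transport cart arrives there on crossing 9 is 5 — never all 6.
So no plan with fewer than 11 crossings exists, and this one achieves 11:
1. animal South and handler South cross → cell block B.
2. handler South crosses ← cell block A.
3. animal East and animal North cross → cell block B.
4. animal South crosses ← cell block A.
5. handler East and handler North cross → cell block B.
6. animal East and handler East cross ← cell block A.
7. handler East and handler South cross → cell block B.
8. animal North crosses ← cell block A.
9. animal East and animal South cross → cell block B.
10. handler North crosses ← cell block A.
11. animal North and handler North cross → cell block B.

11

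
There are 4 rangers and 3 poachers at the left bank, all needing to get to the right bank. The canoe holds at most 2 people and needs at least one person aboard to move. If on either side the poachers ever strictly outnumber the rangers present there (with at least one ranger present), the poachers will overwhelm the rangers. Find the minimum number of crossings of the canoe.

Counting alone: each trip to the right bank takes at most 2 across and each return brings at least 1 back, so after t trips out (and t−1 returns) at most 2t − (t−1) of the 7 are across; that first reaches 7 at t = 6, so at least 11 crossings are needed.
The plan below uses exactly 11 crossings, so it is optimal:
1. 2 poachers → the right bank.  (the left bank: 4R 1P; the right bank: 0R 2P)
2. 1 poacher ← the left bank.  (the left bank: 4R 2P; the right bank: 0R 1P)
3. 2 poachers → the right bank.  (the left bank: 4R 0P; the right bank: 0R 3P)
4. 1 poacher ← the left bank.  (the left bank: 4R 1P; the right bank: 0R 2P)
5. 2 rangers → the right bank.  (the left bank: 2R 1P; the right bank: 2R 2P)
6. 1 poacher ← the left bank.  (the left bank: 2R 2P; the right bank: 2R 1P)
7. 1 ranger and 1 poacher → the right bank.  (the left bank: 1R 1P; the right bank: 3R 2P)
8. 1 ranger ← the left bank.  (the left bank: 2R 1P; the right bank: 2R 2P)
9. 1 ranger and 1 poacher → the right bank.  (the left bank: 1R 0P; the right bank: 3R 3P)
10. 1 poacher ← the left bank.  (the left bank: 1R 1P; the right bank: 3R 2P)
11. 1 ranger and 1 poacher → the right bank.  (the left bank: 0R 0P; the right bank: 4R 3P)

11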